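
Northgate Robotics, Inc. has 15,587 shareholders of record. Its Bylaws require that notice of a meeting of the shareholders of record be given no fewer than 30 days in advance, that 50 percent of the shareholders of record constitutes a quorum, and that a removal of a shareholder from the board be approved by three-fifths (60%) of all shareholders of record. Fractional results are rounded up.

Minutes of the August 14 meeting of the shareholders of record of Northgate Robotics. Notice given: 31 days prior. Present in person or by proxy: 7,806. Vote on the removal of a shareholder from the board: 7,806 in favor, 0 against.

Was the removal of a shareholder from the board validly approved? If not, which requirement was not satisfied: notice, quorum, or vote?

Notice: 31 days given; 30 required. Satisfied.
Quorum: 50% of 15,587 = 7,793.50, rounded up to 7,794; 7,806 present. Satisfied.
Vote: requires three-fifths of all shareholders of record (15,587); 3/5 of 15587 = 9352.20, rounded up to 9353, so 9,353 needed; 7,806 in favor. Not satisfied.

Invalid — vote requirement not satisfied.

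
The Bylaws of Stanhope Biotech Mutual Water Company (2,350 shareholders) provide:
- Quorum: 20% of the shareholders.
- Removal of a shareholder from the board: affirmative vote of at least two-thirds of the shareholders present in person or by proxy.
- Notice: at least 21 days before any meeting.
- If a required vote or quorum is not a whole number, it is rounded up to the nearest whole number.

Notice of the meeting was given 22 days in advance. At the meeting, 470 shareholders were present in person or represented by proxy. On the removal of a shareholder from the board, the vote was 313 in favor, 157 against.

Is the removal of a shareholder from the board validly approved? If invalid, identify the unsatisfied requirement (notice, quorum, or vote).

Notice: 22 days given; 21 required. Satisfied.
Quorum: 20% of 2,350 = 470; 470 present. Satisfied.
Vote: requires two-thirds of those present (470); 2/3 of 470 = 313.33, rounded up to 314, so 314 needed; 313 in favor. Not satisfied.

Invalid — vote requirement not satisfied.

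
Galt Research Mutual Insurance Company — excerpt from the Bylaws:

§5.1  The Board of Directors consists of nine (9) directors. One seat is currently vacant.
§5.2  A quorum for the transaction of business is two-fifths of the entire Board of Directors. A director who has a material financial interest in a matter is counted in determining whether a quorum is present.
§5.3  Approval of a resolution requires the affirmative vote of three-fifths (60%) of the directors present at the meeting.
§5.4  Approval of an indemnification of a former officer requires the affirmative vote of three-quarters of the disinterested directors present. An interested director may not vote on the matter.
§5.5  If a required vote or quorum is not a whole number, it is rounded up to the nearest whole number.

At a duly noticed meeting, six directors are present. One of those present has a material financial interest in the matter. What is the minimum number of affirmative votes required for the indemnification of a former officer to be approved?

The indemnification of a former officer requires three-fourths of the disinterested directors present (6 − 1 = 5).
3/4 of 5 = 3.75, rounded up to 4.

4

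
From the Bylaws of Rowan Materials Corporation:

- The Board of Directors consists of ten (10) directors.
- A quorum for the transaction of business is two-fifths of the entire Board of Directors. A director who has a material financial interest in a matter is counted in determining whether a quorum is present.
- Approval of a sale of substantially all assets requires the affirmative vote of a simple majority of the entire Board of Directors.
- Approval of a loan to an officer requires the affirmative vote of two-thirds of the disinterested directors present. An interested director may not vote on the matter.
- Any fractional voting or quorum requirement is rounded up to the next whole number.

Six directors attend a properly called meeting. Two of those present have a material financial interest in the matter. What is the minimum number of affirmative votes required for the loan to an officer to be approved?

The loan to an officer requires two-thirds of the disinterested directors present (6 − 2 = 4).
2/3 of 4 = 2.67, rounded up to 3.

3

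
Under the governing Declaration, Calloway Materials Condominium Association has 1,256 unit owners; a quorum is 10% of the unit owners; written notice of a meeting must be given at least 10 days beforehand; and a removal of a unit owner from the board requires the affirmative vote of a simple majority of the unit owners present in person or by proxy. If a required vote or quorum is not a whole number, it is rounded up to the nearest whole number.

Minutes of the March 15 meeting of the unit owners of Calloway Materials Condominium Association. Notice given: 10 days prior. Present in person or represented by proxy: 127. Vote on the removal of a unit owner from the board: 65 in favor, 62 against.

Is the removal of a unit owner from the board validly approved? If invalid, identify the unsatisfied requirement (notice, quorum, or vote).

Notice: 10 days given; 10 required. Satisfied.
Quorum: 10% of 1,256 = 125.60, rounded up to 126; 127 present. Satisfied.
Vote: requires a majority of those present (127); a majority of 127 is 64, so 64 needed; 65 in favor. Satisfied.

Valid — all requirements satisfied.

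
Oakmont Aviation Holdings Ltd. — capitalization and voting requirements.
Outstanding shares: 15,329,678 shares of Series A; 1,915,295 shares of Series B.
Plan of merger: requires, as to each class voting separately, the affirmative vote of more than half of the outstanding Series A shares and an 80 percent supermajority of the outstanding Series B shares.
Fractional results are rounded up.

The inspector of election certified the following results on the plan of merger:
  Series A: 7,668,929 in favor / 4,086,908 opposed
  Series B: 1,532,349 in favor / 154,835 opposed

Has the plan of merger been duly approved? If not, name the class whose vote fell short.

Approved — every class gave the required vote.

Series A: a majority of 15329678 is 7664840; 7,664,840 required, 7,668,929 in favor — approved.
Series B: 4/5 of 1915295 = 1532236; 1,532,236 required, 1,532,349 in favor — approved.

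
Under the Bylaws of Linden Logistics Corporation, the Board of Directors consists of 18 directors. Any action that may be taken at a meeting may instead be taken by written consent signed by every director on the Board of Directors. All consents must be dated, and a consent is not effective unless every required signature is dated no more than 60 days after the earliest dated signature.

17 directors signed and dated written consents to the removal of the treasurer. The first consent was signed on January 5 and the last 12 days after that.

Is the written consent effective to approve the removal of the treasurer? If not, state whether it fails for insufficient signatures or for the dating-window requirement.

Not effective — insufficient signatures.

Signatures required: all of 18 — unanimous means all 18, so 18 needed; 17 signed. Insufficient.
Dating window: the latest signature is 12 days after the earliest; the limit is 60 days. Within the window.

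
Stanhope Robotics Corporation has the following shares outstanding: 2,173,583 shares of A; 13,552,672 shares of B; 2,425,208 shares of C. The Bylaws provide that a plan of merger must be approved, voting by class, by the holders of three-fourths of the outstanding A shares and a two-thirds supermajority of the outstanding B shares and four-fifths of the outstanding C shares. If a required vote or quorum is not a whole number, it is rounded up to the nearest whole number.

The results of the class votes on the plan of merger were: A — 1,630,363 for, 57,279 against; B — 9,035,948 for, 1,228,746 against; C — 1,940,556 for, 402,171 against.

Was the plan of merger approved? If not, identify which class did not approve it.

A: 3/4 of 2173583 = 1630187.25, rounded up to 1630188; 1,630,188 required, 1,630,363 in favor — approved.
B: 2/3 of 13552672 = 9035114.67, rounded up to 9035115; 9,035,115 required, 9,035,948 in favor — approved.
C: 4/5 of 2425208 = 1940166.40, rounded up to 1940167; 1,940,167 required, 1,940,556 in favor — approved.

Approved — every class gave the required vote.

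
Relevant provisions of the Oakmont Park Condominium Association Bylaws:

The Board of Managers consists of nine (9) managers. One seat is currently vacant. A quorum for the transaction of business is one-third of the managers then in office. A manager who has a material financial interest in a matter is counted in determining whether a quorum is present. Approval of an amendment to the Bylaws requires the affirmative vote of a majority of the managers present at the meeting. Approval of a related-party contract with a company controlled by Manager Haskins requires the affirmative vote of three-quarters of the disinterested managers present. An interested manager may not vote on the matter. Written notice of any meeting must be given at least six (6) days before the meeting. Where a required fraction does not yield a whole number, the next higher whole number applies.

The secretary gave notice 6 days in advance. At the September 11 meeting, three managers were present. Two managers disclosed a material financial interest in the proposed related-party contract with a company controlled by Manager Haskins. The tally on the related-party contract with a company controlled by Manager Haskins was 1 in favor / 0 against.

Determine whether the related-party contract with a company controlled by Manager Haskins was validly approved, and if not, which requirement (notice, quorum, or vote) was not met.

Valid — all requirements satisfied.

Notice: 6 days given; 6 required (6 ≥ 6). Satisfied.
Quorum: 3 present (interested managers count toward quorum); quorum is 3. Satisfied.
Vote: the related-party contract with a company controlled by Manager Haskins requires three-fourths of the disinterested managers present (3 − 2 = 1). 3/4 of 1 = 0.75, rounded up to 1, so 1 affirmative vote is needed; 1 voted in favor. Satisfied.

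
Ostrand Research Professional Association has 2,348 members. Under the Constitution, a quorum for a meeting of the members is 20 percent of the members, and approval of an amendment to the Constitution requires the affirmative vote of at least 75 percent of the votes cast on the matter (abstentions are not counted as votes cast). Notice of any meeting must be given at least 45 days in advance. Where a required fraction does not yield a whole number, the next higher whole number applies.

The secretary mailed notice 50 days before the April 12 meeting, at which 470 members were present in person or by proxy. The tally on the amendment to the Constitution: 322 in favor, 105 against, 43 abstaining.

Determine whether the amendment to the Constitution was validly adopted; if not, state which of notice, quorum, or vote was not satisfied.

Valid — all requirements satisfied.

Notice: 50 days given; 45 required. Satisfied.
Quorum: 20% of 2,348 = 469.60, rounded up to 470; 470 present. Satisfied.
Vote: requires three-fourths of the votes cast (470 − 43 abstaining = 427); 3/4 of 427 = 320.25, rounded up to 321, so 321 needed; 322 in favor. Satisfied.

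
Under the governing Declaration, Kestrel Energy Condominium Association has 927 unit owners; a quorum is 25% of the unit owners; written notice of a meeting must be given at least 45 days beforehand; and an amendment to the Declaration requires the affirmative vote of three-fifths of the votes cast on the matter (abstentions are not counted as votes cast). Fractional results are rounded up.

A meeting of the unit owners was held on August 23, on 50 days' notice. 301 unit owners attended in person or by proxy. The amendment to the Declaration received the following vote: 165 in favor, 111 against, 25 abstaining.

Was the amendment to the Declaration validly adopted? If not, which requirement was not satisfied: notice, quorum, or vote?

Invalid — vote requirement not satisfied.

Notice: 50 days given; 45 required. Satisfied.
Quorum: 25% of 927 = 231.75, rounded up to 232; 301 present. Satisfied.
Vote: requires three-fifths of the votes cast (301 − 25 abstaining = 276); 3/5 of 276 = 165.60, rounded up to 166, so 166 needed; 165 in favor. Not satisfied.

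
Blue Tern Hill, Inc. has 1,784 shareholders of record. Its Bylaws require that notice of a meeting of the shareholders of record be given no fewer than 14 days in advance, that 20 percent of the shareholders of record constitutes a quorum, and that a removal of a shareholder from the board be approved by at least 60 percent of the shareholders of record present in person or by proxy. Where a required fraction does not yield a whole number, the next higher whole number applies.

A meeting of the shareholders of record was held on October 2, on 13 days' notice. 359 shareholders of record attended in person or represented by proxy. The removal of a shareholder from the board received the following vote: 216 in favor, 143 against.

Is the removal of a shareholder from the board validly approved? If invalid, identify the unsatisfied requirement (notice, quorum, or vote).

Invalid — notice requirement not satisfied.

Notice: 13 days given; 14 required. Not satisfied.
Quorum: 20% of 1,784 = 356.80, rounded up to 357; 359 present. Satisfied.
Vote: requires three-fifths of those present (359); 3/5 of 359 = 215.40, rounded up to 216, so 216 needed; 216 in favor. Satisfied.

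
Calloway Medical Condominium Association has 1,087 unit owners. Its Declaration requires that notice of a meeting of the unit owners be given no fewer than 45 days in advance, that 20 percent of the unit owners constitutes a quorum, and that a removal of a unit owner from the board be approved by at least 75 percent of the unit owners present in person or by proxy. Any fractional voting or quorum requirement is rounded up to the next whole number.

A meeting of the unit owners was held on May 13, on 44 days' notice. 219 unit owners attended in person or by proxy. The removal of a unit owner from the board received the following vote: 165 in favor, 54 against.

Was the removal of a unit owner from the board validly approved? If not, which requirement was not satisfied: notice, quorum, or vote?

Invalid — notice requirement not satisfied.

Notice: 44 days given; 45 required. Not satisfied.
Quorum: 20% of 1,087 = 217.40, rounded up to 218; 219 present. Satisfied.
Vote: requires three-fourths of those present (219); 3/4 of 219 = 164.25, rounded up to 165, so 165 needed; 165 in favor. Satisfied.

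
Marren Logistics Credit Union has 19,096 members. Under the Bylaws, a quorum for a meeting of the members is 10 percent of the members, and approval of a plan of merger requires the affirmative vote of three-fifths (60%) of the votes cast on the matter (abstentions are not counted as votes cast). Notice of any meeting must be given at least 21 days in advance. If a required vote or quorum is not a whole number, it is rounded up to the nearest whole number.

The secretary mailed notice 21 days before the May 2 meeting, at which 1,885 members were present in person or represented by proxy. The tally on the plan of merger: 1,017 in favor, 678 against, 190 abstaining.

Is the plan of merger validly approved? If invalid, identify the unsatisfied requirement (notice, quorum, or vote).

Notice: 21 days given; 21 required. Satisfied.
Quorum: 10% of 19,096 = 1,909.60, rounded up to 1,910; 1,885 present. Not satisfied.
Vote: requires three-fifths of the votes cast (1,885 − 190 abstaining = 1,695); 3/5 of 1695 = 1017, so 1,017 needed; 1,017 in favor. Satisfied.

Invalid — quorum requirement not satisfied.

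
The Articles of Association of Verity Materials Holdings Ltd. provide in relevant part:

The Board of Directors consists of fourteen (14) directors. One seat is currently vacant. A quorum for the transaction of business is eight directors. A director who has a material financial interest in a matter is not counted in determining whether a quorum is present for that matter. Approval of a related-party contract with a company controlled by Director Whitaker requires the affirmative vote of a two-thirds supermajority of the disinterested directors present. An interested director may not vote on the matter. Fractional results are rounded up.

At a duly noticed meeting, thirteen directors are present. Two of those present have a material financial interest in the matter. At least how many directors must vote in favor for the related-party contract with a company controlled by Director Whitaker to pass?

8

The related-party contract with a company controlled by Director Whitaker requires two-thirds of the disinterested directors present (13 − 2 = 11).
2/3 of 11 = 7.33, rounded up to 8.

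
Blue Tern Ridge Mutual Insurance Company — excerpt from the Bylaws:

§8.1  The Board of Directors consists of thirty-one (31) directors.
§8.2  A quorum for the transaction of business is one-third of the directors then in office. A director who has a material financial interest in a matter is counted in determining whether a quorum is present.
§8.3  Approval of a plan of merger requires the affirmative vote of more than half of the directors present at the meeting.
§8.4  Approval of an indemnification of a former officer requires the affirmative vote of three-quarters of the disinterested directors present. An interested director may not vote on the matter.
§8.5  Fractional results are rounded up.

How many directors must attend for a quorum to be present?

11

1/3 of 31 = 10.33, rounded up to 11.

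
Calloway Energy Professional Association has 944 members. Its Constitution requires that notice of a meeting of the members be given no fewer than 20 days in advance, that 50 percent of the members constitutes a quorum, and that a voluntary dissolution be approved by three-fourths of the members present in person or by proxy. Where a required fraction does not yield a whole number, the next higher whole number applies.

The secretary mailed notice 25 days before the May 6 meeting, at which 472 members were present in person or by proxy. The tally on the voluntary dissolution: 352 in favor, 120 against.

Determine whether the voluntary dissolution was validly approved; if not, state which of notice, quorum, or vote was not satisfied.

Invalid — vote requirement not satisfied.

Notice: 25 days given; 20 required. Satisfied.
Quorum: 50% of 944 = 472; 472 present. Satisfied.
Vote: requires three-fourths of those present (472); 3/4 of 472 = 354, so 354 needed; 352 in favor. Not satisfied.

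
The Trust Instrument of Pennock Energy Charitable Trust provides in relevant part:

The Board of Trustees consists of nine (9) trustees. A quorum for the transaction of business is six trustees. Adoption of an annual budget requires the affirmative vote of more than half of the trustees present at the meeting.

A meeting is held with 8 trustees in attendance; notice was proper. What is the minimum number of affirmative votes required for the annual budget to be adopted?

The annual budget requires a majority of the trustees present (8).
A majority of 8 is 5.

5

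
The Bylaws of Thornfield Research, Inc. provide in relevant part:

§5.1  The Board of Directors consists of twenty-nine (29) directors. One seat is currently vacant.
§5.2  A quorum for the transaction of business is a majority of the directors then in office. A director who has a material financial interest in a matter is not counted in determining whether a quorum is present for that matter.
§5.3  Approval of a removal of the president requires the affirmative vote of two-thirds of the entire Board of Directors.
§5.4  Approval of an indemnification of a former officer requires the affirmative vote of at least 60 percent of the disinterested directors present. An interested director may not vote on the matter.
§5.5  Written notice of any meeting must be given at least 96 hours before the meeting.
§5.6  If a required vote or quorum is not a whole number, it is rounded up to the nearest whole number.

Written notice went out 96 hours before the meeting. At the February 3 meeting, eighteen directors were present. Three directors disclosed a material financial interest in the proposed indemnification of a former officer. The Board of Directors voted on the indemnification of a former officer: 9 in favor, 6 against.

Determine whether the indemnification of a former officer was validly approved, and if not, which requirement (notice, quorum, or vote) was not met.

Notice: 96 hours given; 96 required (96 ≥ 96). Satisfied.
Quorum: 18 present, but the 3 interested directors do not count, leaving 15. Quorum is 15. Satisfied.
Vote: the indemnification of a former officer requires three-fifths of the disinterested directors present (18 − 3 = 15). 3/5 of 15 = 9, so 9 affirmative votes are needed; 9 voted in favor. Satisfied.

Valid — all requirements satisfied.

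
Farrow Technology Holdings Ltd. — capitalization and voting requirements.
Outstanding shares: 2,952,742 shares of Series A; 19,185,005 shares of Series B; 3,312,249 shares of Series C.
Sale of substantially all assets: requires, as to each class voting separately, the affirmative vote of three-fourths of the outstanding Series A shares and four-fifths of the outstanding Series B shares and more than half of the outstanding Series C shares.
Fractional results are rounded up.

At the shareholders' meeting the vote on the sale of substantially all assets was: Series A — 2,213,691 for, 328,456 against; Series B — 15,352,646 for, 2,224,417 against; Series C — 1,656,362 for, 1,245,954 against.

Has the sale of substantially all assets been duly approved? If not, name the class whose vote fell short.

Not approved — the Series A shares did not give the required vote.

Series A: 3/4 of 2952742 = 2214556.50, rounded up to 2214557; 2,214,557 required, 2,213,691 in favor — not approved.
Series B: 4/5 of 19185005 = 15348004; 15,348,004 required, 15,352,646 in favor — approved.
Series C: a majority of 3312249 is 1656125; 1,656,125 required, 1,656,362 in favor — approved.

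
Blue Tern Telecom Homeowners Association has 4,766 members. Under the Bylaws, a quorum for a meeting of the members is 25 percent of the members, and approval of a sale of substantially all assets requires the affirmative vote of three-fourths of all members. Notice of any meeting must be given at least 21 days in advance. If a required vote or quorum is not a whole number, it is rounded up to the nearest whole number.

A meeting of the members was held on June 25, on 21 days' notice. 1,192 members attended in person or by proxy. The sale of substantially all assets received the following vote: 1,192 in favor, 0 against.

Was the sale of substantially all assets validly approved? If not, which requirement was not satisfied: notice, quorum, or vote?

Notice: 21 days given; 21 required. Satisfied.
Quorum: 25% of 4,766 = 1,191.50, rounded up to 1,192; 1,192 present. Satisfied.
Vote: requires three-fourths of all members (4,766); 3/4 of 4766 = 3574.50, rounded up to 3575, so 3,575 needed; 1,192 in favor. Not satisfied.

Invalid — vote requirement not satisfied.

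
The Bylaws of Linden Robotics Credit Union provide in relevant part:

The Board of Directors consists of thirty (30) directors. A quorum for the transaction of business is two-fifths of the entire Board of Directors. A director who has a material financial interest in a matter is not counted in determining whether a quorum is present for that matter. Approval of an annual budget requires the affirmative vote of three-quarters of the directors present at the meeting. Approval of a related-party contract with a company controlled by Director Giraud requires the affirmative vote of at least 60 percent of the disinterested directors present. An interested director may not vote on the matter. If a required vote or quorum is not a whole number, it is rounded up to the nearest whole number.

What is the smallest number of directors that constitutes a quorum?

2/5 of 30 = 12.

12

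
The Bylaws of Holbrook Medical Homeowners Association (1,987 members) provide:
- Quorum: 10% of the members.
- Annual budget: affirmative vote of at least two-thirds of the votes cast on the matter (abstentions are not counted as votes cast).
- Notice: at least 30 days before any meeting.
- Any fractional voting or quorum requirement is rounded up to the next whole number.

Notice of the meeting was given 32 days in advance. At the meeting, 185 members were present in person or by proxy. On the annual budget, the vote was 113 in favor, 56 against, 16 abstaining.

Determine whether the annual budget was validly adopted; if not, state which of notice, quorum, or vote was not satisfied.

Invalid — quorum requirement not satisfied.

Notice: 32 days given; 30 required. Satisfied.
Quorum: 10% of 1,987 = 198.70, rounded up to 199; 185 present. Not satisfied.
Vote: requires two-thirds of the votes cast (185 − 16 abstaining = 169); 2/3 of 169 = 112.67, rounded up to 113, so 113 needed; 113 in favor. Satisfied.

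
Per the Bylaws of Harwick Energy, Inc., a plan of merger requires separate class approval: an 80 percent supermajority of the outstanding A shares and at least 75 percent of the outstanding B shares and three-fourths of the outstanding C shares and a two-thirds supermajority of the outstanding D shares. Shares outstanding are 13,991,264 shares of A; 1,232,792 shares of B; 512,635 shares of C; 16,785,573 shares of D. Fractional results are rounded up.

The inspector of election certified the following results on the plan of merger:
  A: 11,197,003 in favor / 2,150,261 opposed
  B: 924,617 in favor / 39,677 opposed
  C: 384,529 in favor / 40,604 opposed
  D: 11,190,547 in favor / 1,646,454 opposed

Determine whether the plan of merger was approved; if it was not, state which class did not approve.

Approved — every class gave the required vote.

A: 4/5 of 13991264 = 11193011.20, rounded up to 11193012; 11,193,012 required, 11,197,003 in favor — approved.
B: 3/4 of 1232792 = 924594; 924,594 required, 924,617 in favor — approved.
C: 3/4 of 512635 = 384476.25, rounded up to 384477; 384,477 required, 384,529 in favor — approved.
D: 2/3 of 16785573 = 11190382; 11,190,382 required, 11,190,547 in favor — approved.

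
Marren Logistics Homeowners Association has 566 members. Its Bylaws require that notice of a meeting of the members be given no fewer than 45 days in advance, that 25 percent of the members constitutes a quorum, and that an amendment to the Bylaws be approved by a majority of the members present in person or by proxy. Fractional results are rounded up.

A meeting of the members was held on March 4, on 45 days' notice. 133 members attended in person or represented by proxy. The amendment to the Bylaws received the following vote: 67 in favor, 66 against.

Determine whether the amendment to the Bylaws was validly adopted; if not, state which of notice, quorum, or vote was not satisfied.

Notice: 45 days given; 45 required. Satisfied.
Quorum: 25% of 566 = 141.50, rounded up to 142; 133 present. Not satisfied.
Vote: requires a majority of those present (133); a majority of 133 is 67, so 67 needed; 67 in favor. Satisfied.

Invalid — quorum requirement not satisfied.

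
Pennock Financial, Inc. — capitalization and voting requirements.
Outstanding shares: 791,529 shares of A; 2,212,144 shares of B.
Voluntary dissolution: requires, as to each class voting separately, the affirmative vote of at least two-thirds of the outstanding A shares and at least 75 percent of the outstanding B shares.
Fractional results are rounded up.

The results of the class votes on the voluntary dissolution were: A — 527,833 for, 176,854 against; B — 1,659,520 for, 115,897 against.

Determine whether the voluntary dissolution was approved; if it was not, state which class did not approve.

Approved — every class gave the required vote.

A: 2/3 of 791529 = 527686; 527,686 required, 527,833 in favor — approved.
B: 3/4 of 2212144 = 1659108; 1,659,108 required, 1,659,520 in favor — approved.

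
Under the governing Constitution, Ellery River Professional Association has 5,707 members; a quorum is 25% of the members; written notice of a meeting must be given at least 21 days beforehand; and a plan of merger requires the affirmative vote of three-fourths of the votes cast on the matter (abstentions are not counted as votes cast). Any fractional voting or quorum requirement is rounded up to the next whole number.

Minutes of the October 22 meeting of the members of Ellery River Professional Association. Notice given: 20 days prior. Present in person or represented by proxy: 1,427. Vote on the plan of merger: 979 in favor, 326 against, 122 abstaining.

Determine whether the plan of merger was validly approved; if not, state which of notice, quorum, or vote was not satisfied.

Invalid — notice requirement not satisfied.

Notice: 20 days given; 21 required. Not satisfied.
Quorum: 25% of 5,707 = 1,426.75, rounded up to 1,427; 1,427 present. Satisfied.
Vote: requires three-fourths of the votes cast (1,427 − 122 abstaining = 1,305); 3/4 of 1305 = 978.75, rounded up to 979, so 979 needed; 979 in favor. Satisfied.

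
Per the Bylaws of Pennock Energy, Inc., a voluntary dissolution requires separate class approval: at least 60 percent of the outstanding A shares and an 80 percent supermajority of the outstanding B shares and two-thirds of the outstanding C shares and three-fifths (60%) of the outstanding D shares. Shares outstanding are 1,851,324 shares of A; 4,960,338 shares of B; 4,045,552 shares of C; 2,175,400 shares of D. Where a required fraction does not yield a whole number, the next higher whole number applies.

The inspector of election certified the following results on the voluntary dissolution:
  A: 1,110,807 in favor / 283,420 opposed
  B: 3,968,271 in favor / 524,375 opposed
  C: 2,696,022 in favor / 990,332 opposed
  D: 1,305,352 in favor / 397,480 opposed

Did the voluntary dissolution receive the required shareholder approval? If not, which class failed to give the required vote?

A: 3/5 of 1851324 = 1110794.40, rounded up to 1110795; 1,110,795 required, 1,110,807 in favor — approved.
B: 4/5 of 4960338 = 3968270.40, rounded up to 3968271; 3,968,271 required, 3,968,271 in favor — approved.
C: 2/3 of 4045552 = 2697034.67, rounded up to 2697035; 2,697,035 required, 2,696,022 in favor — not approved.
D: 3/5 of 2175400 = 1305240; 1,305,240 required, 1,305,352 in favor — approved.

Not approved — the C shares did not give the required vote.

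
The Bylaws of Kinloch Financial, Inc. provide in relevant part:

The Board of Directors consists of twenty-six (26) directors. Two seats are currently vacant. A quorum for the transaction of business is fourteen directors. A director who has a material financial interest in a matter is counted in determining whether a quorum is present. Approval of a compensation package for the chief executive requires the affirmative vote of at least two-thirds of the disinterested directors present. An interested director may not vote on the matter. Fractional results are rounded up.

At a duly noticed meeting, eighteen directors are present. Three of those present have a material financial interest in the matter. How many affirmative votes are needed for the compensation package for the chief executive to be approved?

The compensation package for the chief executive requires two-thirds of the disinterested directors present (18 − 3 = 15).
2/3 of 15 = 10.

10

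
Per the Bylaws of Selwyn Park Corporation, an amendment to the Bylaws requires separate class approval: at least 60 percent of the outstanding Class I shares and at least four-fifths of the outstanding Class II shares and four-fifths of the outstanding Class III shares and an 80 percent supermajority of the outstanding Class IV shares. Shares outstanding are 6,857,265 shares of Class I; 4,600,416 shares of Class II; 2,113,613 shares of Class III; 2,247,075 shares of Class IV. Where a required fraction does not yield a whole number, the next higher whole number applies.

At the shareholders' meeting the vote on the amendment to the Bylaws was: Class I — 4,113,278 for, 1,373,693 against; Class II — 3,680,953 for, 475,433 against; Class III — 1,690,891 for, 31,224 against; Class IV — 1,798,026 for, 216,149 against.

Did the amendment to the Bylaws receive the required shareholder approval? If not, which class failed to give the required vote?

Not approved — the Class I shares did not give the required vote.

Class I: 3/5 of 6857265 = 4114359; 4,114,359 required, 4,113,278 in favor — not approved.
Class II: 4/5 of 4600416 = 3680332.80, rounded up to 3680333; 3,680,333 required, 3,680,953 in favor — approved.
Class III: 4/5 of 2113613 = 1690890.40, rounded up to 1690891; 1,690,891 required, 1,690,891 in favor — approved.
Class IV: 4/5 of 2247075 = 1797660; 1,797,660 required, 1,798,026 in favor — approved.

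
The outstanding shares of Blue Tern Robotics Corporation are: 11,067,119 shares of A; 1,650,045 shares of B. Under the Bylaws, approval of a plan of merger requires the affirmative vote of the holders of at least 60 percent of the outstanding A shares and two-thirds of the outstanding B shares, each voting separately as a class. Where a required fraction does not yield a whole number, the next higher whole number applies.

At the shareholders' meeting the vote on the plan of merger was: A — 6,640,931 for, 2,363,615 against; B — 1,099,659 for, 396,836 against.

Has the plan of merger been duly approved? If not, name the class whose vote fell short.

Not approved — the B shares did not give the required vote.

A: 3/5 of 11067119 = 6640271.40, rounded up to 6640272; 6,640,272 required, 6,640,931 in favor — approved.
B: 2/3 of 1650045 = 1100030; 1,100,030 required, 1,099,659 in favor — not approved.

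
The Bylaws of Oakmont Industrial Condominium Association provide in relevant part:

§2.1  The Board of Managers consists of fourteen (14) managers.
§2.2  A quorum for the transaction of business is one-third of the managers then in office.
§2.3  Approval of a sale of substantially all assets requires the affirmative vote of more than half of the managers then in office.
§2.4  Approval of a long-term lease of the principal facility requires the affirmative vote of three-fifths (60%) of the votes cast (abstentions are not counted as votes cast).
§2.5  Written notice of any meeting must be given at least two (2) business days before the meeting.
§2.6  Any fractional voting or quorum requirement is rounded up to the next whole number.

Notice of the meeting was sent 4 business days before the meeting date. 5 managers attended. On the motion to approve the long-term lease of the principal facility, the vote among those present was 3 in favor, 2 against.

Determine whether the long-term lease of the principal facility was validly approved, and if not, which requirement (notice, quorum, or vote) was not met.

Notice: 4 business days given; 2 required (4 ≥ 2). Satisfied.
Quorum: 5 present; quorum is 5. Satisfied.
Vote: the long-term lease of the principal facility requires three-fifths of the votes cast (5). 3/5 of 5 = 3, so 3 affirmative votes are needed; 3 voted in favor. Satisfied.

Valid — all requirements satisfied.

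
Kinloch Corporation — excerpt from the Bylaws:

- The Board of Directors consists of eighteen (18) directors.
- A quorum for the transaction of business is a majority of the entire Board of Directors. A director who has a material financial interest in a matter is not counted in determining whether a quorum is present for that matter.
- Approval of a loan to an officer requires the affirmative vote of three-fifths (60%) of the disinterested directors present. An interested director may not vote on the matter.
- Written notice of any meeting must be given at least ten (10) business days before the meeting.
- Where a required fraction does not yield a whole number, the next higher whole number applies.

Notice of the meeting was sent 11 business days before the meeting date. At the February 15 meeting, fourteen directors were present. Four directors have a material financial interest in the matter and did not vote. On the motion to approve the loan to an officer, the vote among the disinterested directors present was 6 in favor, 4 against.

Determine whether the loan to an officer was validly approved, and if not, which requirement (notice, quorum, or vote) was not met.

Valid — all requirements satisfied.

Notice: 11 business days given; 10 required (11 ≥ 10). Satisfied.
Quorum: 14 present, but the 4 interested directors do not count, leaving 10. Quorum is 10. Satisfied.
Vote: the loan to an officer requires three-fifths of the disinterested directors present (14 − 4 = 10). 3/5 of 10 = 6, so 6 affirmative votes are needed; 6 voted in favor. Satisfied.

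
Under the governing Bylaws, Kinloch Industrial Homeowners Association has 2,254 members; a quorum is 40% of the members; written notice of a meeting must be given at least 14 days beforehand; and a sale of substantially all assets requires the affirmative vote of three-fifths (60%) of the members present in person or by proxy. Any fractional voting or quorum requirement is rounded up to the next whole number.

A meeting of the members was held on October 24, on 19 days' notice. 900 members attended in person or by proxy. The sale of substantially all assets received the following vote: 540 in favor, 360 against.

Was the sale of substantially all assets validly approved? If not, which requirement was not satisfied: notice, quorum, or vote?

Invalid — quorum requirement not satisfied.

Notice: 19 days given; 14 required. Satisfied.
Quorum: 40% of 2,254 = 901.60, rounded up to 902; 900 present. Not satisfied.
Vote: requires three-fifths of those present (900); 3/5 of 900 = 540, so 540 needed; 540 in favor. Satisfied.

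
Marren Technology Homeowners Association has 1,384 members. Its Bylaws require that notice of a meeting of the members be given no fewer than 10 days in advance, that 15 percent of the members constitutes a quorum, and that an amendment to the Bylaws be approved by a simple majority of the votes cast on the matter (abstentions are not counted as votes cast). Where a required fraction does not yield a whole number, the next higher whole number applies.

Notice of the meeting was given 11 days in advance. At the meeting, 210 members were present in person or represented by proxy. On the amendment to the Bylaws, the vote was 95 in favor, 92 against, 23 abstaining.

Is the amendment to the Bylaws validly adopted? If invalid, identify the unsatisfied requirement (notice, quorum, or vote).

Valid — all requirements satisfied.

Notice: 11 days given; 10 required. Satisfied.
Quorum: 15% of 1,384 = 207.60, rounded up to 208; 210 present. Satisfied.
Vote: requires a majority of the votes cast (210 − 23 abstaining = 187); a majority of 187 is 94, so 94 needed; 95 in favor. Satisfied.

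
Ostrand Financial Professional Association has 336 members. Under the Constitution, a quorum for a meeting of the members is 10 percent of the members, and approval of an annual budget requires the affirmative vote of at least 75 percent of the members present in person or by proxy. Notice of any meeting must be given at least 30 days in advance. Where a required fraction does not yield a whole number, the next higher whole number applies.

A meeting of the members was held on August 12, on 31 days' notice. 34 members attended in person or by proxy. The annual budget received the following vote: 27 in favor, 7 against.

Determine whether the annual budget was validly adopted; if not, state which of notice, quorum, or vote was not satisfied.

Valid — all requirements satisfied.

Notice: 31 days given; 30 required. Satisfied.
Quorum: 10% of 336 = 33.60, rounded up to 34; 34 present. Satisfied.
Vote: requires three-fourths of those present (34); 3/4 of 34 = 25.50, rounded up to 26, so 26 needed; 27 in favor. Satisfied.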